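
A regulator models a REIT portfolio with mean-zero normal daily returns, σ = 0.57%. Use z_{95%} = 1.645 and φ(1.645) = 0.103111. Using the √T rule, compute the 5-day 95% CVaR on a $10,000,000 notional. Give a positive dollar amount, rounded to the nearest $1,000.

$263,000

σ_{5d} = 0.57% × √5 = 1.275%.
ES multiplier = φ(z)/(1−α) = 0.103111/0.05 = 2.062.
ES = 1.275% × 2.062 = 2.629%; on $10,000,000: $262,900.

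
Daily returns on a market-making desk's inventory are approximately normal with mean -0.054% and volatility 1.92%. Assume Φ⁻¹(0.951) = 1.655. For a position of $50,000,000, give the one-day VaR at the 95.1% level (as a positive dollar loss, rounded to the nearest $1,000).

$1,616,000

VaR = −μ + z·σ = −(-0.054%) + 1.655 × 1.92% = 3.232%.
On $50,000,000: 0.03232 × $50,000,000 = $1,616,000.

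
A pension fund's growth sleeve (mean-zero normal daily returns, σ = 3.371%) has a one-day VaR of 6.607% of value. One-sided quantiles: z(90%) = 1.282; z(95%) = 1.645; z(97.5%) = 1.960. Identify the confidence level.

Implied z = VaR/σ = 6.607 / 3.371 = 1.960.
This matches z(97.5%) = 1.960.

97.5%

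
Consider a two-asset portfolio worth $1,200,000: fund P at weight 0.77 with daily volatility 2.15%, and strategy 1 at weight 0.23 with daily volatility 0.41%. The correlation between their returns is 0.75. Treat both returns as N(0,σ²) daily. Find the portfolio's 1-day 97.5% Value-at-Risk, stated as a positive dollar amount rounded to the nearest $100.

$40,600

σ_p² = 0.77²·2.15² + 0.23²·0.41² + 2·0.75·0.77·0.23·2.15·0.41 = 2.9837 (%²).
σ_p = √2.9837 = 1.727%.
At 97.5%, z = 1.960.
VaR = 1.960 × 1.727% = 3.385%; on $1,200,000 that is $40,620.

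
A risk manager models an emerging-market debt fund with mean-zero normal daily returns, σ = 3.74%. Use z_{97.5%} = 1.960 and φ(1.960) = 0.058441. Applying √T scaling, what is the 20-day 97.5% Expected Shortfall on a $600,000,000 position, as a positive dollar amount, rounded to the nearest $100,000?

σ_{20d} = 3.74% × √20 = 16.726%.
ES multiplier = φ(z)/(1−α) = 0.058441/0.025 = 2.338.
ES = 16.726% × 2.338 = 39.105%; on $600,000,000: $234,630,000.

$234,600,000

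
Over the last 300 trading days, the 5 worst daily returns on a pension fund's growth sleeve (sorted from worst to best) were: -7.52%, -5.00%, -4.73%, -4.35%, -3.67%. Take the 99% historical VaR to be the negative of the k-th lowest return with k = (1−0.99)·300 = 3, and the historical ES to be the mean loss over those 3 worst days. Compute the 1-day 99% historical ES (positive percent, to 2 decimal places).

5.75%

The 3 worst returns sum to -17.25%.
ES = −(-17.25%) / 3 = 5.75%.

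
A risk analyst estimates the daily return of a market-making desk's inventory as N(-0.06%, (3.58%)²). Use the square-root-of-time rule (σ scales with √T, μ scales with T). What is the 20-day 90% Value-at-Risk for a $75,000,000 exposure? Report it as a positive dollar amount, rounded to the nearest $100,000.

$16,300,000

At 90%, z = 1.282.
σ_{20d} = 3.58% × √20 = 16.010%; μ_{20d} = 20 × -0.06% = -1.200%.
VaR = −(-1.200%) + 1.282 × 16.010% = 21.725%.
On $75,000,000: 0.21725 × $75,000,000 = $16,293,750.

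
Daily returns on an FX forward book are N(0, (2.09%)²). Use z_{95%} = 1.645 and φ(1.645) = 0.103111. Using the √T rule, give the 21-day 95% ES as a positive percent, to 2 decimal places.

19.75%

σ_{21d} = 2.09% × √21 = 9.578%.
ES multiplier = φ(z)/(1−α) = 0.103111/0.05 = 2.062.
ES = 9.578% × 2.062 = 19.750%.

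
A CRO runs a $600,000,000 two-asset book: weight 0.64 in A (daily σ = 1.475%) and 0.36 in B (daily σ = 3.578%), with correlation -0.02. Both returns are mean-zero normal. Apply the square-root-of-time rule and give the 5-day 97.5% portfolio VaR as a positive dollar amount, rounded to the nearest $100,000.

$41,600,000

σ_p = √(0.64²·1.475² + 0.36²·3.578² + 2·-0.02·0.64·0.36·1.475·3.578) = 1.582%.
σ_{5d} = 1.582% × √5 = 3.537%.
z(97.5%) = 1.960.
VaR = 1.960 × 3.537% = 6.933%; on $600,000,000 that is $41,598,000.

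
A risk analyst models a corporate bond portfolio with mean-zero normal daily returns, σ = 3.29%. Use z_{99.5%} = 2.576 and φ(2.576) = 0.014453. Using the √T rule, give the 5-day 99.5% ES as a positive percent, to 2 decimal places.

σ_{5d} = 3.29% × √5 = 7.357%.
ES multiplier = φ(z)/(1−α) = 0.014453/0.005 = 2.891.
ES = 7.357% × 2.891 = 21.269%.

21.27%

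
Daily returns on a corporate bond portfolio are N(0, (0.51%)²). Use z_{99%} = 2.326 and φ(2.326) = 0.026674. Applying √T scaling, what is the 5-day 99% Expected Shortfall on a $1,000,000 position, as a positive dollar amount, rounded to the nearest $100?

$30,400

σ_{5d} = 0.51% × √5 = 1.140%.
ES multiplier = φ(z)/(1−α) = 0.026674/0.01 = 2.667.
ES = 1.140% × 2.667 = 3.040%; on $1,000,000: $30,400.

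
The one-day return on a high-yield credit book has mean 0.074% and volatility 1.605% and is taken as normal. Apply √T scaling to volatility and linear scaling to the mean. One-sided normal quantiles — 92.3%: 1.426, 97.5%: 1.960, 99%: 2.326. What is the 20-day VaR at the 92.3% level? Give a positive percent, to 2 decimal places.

8.76%

σ_{20d} = 1.605% × √20 = 7.178%; μ_{20d} = 20 × 0.074% = 1.480%.
VaR = −(1.480%) + 1.426 × 7.178% = 8.756%.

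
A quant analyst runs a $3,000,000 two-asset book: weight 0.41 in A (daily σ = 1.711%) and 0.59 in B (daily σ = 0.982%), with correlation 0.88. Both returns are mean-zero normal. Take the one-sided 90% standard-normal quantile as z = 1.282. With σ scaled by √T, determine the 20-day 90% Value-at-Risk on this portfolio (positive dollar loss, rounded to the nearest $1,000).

σ_p = √(0.41²·1.711² + 0.59²·0.982² + 2·0.88·0.41·0.59·1.711·0.982) = 1.242%.
σ_{20d} = 1.242% × √20 = 5.554%.
VaR = 1.282 × 5.554% = 7.120%; on $3,000,000 that is $213,600.

$214,000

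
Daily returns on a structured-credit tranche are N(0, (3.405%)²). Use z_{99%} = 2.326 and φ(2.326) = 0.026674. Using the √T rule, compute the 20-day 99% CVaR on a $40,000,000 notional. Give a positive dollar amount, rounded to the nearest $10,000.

$16,250,000

σ_{20d} = 3.405% × √20 = 15.228%.
ES multiplier = φ(z)/(1−α) = 0.026674/0.01 = 2.667.
ES = 15.228% × 2.667 = 40.613%; on $40,000,000: $16,245,200.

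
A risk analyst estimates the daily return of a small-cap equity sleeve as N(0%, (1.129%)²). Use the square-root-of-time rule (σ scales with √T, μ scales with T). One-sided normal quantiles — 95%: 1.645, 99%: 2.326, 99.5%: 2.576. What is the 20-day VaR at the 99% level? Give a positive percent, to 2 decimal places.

11.74%

σ_{20d} = 1.129% × √20 = 5.049%.
VaR = 2.326 × 5.049% = 11.744%.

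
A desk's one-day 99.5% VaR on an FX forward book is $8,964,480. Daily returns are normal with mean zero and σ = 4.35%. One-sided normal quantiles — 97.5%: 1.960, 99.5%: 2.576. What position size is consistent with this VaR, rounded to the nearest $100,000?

$80,000,000

VaR as a fraction of value: z·σ = 2.576 × 4.35% = 11.2056%.
Position = $8,964,480 / 0.112056 = $80,000,000.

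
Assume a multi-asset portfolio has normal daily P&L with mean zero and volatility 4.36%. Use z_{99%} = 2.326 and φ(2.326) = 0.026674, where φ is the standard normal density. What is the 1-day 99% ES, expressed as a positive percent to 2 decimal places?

Tail multiplier: φ(z)/(1−α) = 0.026674 / 0.01 = 2.667.
ES = 4.36% × 2.667 = 11.628%.

11.63%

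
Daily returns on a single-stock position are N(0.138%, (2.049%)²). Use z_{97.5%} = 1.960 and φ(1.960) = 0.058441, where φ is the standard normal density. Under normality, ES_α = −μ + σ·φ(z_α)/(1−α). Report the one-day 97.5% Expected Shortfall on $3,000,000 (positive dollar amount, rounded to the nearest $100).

Tail multiplier: φ(z)/(1−α) = 0.058441 / 0.025 = 2.338.
ES = −(0.138%) + 2.049% × 2.338 = 4.653%.
On $3,000,000: 0.04653 × $3,000,000 = $139,590.

$139,600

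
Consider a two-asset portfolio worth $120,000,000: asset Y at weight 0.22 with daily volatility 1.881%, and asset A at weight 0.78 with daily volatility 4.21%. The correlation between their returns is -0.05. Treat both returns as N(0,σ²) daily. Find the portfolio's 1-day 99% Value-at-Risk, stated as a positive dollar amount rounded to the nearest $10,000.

σ_p² = 0.22²·1.881² + 0.78²·4.21² + 2·-0.05·0.22·0.78·1.881·4.21 = 10.8187 (%²).
σ_p = √10.8187 = 3.289%.
At 99%, z = 2.326.
VaR = 2.326 × 3.289% = 7.650%; on $120,000,000 that is $9,180,000.

$9,180,000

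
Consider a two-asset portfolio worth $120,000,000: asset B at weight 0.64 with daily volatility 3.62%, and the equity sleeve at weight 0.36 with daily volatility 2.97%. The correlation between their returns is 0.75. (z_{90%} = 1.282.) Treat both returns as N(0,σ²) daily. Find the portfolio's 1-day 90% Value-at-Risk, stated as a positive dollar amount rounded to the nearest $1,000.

$4,920,000

σ_p² = 0.64²·3.62² + 0.36²·2.97² + 2·0.75·0.64·0.36·3.62·2.97 = 10.2264 (%²).
σ_p = √10.2264 = 3.198%.
VaR = 1.282 × 3.198% = 4.100%; on $120,000,000 that is $4,920,000.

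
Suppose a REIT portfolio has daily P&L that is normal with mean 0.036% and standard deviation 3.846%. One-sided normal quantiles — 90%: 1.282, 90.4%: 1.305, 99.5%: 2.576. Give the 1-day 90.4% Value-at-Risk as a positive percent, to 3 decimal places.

VaR = −μ + z·σ = −(0.036%) + 1.305 × 3.846% = 4.983%.

4.983%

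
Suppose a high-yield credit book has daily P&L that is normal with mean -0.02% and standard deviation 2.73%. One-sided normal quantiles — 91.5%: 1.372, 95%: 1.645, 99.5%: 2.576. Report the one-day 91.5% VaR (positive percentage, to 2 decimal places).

3.77%

VaR = −μ + z·σ = −(-0.02%) + 1.372 × 2.73% = 3.766%.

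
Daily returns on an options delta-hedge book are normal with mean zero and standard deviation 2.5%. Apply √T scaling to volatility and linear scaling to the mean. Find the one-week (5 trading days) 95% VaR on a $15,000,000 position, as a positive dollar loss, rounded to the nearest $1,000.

$1,379,000

At 95%, z = 1.645.
σ_{5d} = 2.5% × √5 = 5.590%.
VaR = 1.645 × 5.590% = 9.196%.
On $15,000,000: 0.09196 × $15,000,000 = $1,379,400.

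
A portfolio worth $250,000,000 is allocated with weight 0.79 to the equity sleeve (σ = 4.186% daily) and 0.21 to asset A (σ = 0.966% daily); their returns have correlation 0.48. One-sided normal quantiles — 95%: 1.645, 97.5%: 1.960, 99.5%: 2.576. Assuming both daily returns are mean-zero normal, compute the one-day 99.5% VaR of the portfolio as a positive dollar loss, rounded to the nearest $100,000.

$22,000,000

σ_p² = 0.79²·4.186² + 0.21²·0.966² + 2·0.48·0.79·0.21·4.186·0.966 = 11.6210 (%²).
σ_p = √11.6210 = 3.409%.
VaR = 2.576 × 3.409% = 8.782%; on $250,000,000 that is $21,955,000.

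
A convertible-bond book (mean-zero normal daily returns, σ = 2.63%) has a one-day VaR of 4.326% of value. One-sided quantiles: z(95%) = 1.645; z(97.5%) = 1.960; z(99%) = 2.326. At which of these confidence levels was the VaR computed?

Implied z = VaR/σ = 4.326 / 2.63 = 1.645.
This matches z(95%) = 1.645.

95%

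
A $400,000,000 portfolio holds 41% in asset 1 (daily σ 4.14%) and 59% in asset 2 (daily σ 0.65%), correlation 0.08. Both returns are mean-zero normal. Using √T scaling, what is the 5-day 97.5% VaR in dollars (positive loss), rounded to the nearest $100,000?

σ_p = √(0.41²·4.14² + 0.59²·0.65² + 2·0.08·0.41·0.59·4.14·0.65) = 1.770%.
σ_{5d} = 1.770% × √5 = 3.958%.
z(97.5%) = 1.960.
VaR = 1.960 × 3.958% = 7.758%; on $400,000,000 that is $31,032,000.

$31,000,000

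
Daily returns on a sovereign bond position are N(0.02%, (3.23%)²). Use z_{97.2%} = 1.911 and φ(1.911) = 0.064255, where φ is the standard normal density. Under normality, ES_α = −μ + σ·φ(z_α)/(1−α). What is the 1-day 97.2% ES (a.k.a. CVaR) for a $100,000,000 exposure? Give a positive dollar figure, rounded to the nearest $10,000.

$7,390,000

Tail multiplier: φ(z)/(1−α) = 0.064255 / 0.028 = 2.295.
ES = −(0.02%) + 3.23% × 2.295 = 7.393%.
On $100,000,000: 0.07393 × $100,000,000 = $7,393,000.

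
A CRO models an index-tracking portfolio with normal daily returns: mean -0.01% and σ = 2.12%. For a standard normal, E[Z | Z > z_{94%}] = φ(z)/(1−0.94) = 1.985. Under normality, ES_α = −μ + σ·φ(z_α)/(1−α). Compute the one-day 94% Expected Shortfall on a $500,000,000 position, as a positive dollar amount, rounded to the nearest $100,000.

$21,100,000

ES = −(-0.01%) + 2.12% × 1.985 = 4.218%.
On $500,000,000: 0.04218 × $500,000,000 = $21,090,000.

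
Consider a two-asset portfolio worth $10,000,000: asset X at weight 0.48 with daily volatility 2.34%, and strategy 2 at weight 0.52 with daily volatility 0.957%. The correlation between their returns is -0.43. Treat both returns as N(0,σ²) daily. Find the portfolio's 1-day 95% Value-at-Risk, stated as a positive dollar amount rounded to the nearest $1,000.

σ_p² = 0.48²·2.34² + 0.52²·0.957² + 2·-0.43·0.48·0.52·2.34·0.957 = 1.0285 (%²).
σ_p = √1.0285 = 1.014%.
At 95%, z = 1.645.
VaR = 1.645 × 1.014% = 1.668%; on $10,000,000 that is $166,800.

$167,000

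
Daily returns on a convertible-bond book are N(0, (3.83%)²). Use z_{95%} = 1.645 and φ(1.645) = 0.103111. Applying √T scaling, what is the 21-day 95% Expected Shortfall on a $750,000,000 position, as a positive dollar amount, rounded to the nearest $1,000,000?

$271,000,000

σ_{21d} = 3.83% × √21 = 17.551%.
ES multiplier = φ(z)/(1−α) = 0.103111/0.05 = 2.062.
ES = 17.551% × 2.062 = 36.190%; on $750,000,000: $271,425,000.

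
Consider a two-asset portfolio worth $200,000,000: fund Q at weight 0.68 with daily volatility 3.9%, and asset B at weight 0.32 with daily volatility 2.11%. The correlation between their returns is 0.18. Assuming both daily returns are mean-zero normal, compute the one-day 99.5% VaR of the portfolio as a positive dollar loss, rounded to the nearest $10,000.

σ_p² = 0.68²·3.9² + 0.32²·2.11² + 2·0.18·0.68·0.32·3.9·2.11 = 8.1336 (%²).
σ_p = √8.1336 = 2.852%.
At 99.5%, z = 2.576.
VaR = 2.576 × 2.852% = 7.347%; on $200,000,000 that is $14,694,000.

$14,690,000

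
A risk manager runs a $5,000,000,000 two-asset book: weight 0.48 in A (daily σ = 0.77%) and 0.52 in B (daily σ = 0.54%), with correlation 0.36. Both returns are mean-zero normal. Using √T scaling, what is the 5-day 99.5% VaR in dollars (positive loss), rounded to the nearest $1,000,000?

σ_p = √(0.48²·0.77² + 0.52²·0.54² + 2·0.36·0.48·0.52·0.77·0.54) = 0.539%.
σ_{5d} = 0.539% × √5 = 1.205%.
z(99.5%) = 2.576.
VaR = 2.576 × 1.205% = 3.104%; on $5,000,000,000 that is $155,200,000.

$155,000,000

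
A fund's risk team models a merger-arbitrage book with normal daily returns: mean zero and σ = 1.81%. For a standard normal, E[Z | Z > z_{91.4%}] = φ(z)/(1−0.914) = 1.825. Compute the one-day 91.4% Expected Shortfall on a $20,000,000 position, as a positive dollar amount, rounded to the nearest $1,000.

$661,000

ES = 1.81% × 1.825 = 3.303%.
On $20,000,000: 0.03303 × $20,000,000 = $660,600.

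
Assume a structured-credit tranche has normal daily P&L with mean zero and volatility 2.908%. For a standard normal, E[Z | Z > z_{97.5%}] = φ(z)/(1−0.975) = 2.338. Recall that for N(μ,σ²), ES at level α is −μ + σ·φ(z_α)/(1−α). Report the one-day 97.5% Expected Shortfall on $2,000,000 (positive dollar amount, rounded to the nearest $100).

ES = 2.908% × 2.338 = 6.799%.
On $2,000,000: 0.06799 × $2,000,000 = $135,980.

$136,000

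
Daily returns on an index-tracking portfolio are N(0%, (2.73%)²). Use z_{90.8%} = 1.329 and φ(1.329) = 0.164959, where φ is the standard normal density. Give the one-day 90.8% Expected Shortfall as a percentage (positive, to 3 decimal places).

4.895%

Tail multiplier: φ(z)/(1−α) = 0.164959 / 0.092 = 1.793.
ES = 2.73% × 1.793 = 4.895%.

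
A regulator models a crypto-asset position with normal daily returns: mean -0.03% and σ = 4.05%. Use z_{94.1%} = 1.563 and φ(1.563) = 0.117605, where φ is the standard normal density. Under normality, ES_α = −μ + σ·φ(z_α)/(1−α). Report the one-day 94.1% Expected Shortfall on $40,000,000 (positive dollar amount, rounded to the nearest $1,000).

$3,241,000

Tail multiplier: φ(z)/(1−α) = 0.117605 / 0.059 = 1.993.
ES = −(-0.03%) + 4.05% × 1.993 = 8.102%.
On $40,000,000: 0.08102 × $40,000,000 = $3,240,800.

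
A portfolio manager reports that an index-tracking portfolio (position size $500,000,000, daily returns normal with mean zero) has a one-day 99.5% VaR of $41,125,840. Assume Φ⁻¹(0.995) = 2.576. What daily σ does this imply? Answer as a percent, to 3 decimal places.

VaR as a fraction: $41,125,840 / $500,000,000 = 8.225%.
σ = VaR / z = 8.225% / 2.576 = 3.193%.

3.193%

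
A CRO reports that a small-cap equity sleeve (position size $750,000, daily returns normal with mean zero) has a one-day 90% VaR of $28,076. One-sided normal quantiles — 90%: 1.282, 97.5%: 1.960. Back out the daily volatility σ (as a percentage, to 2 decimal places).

VaR as a fraction: $28,076 / $750,000 = 3.743%.
σ = VaR / z = 3.743% / 1.282 = 2.920%.

2.92%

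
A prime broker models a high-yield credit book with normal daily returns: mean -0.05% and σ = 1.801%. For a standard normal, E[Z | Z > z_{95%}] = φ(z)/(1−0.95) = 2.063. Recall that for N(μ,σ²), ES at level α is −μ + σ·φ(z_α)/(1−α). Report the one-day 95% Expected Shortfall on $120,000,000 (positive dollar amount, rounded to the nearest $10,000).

ES = −(-0.05%) + 1.801% × 2.063 = 3.765%.
On $120,000,000: 0.03765 × $120,000,000 = $4,518,000.

$4,520,000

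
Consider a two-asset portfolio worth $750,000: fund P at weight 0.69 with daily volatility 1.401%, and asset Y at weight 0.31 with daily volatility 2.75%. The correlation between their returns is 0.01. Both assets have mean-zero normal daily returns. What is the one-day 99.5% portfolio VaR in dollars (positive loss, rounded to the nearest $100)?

$25,000

σ_p² = 0.69²·1.401² + 0.31²·2.75² + 2·0.01·0.69·0.31·1.401·2.75 = 1.6777 (%²).
σ_p = √1.6777 = 1.295%.
At 99.5%, z = 2.576.
VaR = 2.576 × 1.295% = 3.336%; on $750,000 that is $25,020.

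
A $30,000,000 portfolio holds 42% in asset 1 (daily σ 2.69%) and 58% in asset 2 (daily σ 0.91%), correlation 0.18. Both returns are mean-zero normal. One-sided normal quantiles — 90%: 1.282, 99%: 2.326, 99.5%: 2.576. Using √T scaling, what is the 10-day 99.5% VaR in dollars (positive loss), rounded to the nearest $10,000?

σ_p = √(0.42²·2.69² + 0.58²·0.91² + 2·0.18·0.42·0.58·2.69·0.91) = 1.330%.
σ_{10d} = 1.330% × √10 = 4.206%.
VaR = 2.576 × 4.206% = 10.835%; on $30,000,000 that is $3,250,500.

$3,250,000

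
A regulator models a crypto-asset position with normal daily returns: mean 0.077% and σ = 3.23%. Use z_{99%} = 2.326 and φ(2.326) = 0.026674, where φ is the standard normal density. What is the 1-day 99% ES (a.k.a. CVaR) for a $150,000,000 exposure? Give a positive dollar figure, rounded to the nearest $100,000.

Tail multiplier: φ(z)/(1−α) = 0.026674 / 0.01 = 2.667.
ES = −(0.077%) + 3.23% × 2.667 = 8.537%.
On $150,000,000: 0.08537 × $150,000,000 = $12,805,500.

$12,800,000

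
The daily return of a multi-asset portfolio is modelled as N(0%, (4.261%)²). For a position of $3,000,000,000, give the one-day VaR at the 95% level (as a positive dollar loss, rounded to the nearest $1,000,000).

At 95% one-sided, z = 1.645.
VaR = z·σ = 1.645 × 4.261% = 7.009%.
On $3,000,000,000: 0.07009 × $3,000,000,000 = $210,270,000.

$210,000,000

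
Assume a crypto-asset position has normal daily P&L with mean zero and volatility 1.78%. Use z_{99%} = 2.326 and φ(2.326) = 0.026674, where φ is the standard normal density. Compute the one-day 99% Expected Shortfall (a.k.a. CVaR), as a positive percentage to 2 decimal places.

4.75%

Tail multiplier: φ(z)/(1−α) = 0.026674 / 0.01 = 2.667.
ES = 1.78% × 2.667 = 4.747%.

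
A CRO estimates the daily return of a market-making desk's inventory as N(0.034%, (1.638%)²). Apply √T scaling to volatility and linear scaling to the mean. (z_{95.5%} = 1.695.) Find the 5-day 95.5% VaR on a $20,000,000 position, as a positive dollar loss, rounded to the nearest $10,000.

σ_{5d} = 1.638% × √5 = 3.663%; μ_{5d} = 5 × 0.034% = 0.170%.
VaR = −(0.170%) + 1.695 × 3.663% = 6.039%.
On $20,000,000: 0.06039 × $20,000,000 = $1,207,800.

$1,210,000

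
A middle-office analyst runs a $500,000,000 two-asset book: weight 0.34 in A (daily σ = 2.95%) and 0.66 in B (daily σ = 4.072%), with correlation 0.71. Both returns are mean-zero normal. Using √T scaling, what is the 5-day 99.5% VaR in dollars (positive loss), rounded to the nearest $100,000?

$100,000,000

σ_p = √(0.34²·2.95² + 0.66²·4.072² + 2·0.71·0.34·0.66·2.95·4.072) = 3.472%.
σ_{5d} = 3.472% × √5 = 7.764%.
z(99.5%) = 2.576.
VaR = 2.576 × 7.764% = 20.000%; on $500,000,000 that is $100,000,000.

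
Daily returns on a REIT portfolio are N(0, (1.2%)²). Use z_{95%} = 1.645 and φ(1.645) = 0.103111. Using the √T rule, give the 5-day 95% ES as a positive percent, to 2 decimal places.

σ_{5d} = 1.2% × √5 = 2.683%.
ES multiplier = φ(z)/(1−α) = 0.103111/0.05 = 2.062.
ES = 2.683% × 2.062 = 5.532%.

5.53%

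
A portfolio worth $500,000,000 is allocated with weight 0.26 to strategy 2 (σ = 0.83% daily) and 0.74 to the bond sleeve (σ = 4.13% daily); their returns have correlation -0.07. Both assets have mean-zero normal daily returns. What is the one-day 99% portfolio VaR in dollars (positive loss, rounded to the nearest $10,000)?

σ_p² = 0.26²·0.83² + 0.74²·4.13² + 2·-0.07·0.26·0.74·0.83·4.13 = 9.2946 (%²).
σ_p = √9.2946 = 3.049%.
At 99%, z = 2.326.
VaR = 2.326 × 3.049% = 7.092%; on $500,000,000 that is $35,460,000.

$35,460,000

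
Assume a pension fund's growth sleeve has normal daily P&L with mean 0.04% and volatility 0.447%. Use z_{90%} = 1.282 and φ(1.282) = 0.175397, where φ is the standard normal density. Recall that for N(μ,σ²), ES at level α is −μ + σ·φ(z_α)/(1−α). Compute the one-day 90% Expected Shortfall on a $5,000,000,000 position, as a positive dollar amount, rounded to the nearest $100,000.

$37,200,000

Tail multiplier: φ(z)/(1−α) = 0.175397 / 0.1 = 1.754.
ES = −(0.04%) + 0.447% × 1.754 = 0.744%.
On $5,000,000,000: 0.00744 × $5,000,000,000 = $37,200,000.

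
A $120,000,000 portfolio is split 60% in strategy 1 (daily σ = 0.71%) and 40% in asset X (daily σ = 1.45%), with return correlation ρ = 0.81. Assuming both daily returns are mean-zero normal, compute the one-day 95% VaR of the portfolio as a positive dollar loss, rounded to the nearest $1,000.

$1,891,000

σ_p² = 0.6²·0.71² + 0.4²·1.45² + 2·0.81·0.6·0.4·0.71·1.45 = 0.9181 (%²).
σ_p = √0.9181 = 0.958%.
At 95%, z = 1.645.
VaR = 1.645 × 0.958% = 1.576%; on $120,000,000 that is $1,891,200.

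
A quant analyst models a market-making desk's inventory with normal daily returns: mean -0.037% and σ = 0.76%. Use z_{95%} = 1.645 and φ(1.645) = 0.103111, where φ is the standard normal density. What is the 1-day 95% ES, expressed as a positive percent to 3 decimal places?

1.604%

Tail multiplier: φ(z)/(1−α) = 0.103111 / 0.05 = 2.062.
ES = −(-0.037%) + 0.76% × 2.062 = 1.604%.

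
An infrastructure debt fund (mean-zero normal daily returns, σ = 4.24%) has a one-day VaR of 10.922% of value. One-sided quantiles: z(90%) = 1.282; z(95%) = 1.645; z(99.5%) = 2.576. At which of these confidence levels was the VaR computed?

Implied z = VaR/σ = 10.922 / 4.24 = 2.576.
This matches z(99.5%) = 2.576.

99.5%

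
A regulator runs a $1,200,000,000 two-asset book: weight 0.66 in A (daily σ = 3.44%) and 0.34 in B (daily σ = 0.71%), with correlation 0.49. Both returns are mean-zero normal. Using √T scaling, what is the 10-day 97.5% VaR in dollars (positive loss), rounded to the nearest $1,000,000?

σ_p = √(0.66²·3.44² + 0.34²·0.71² + 2·0.49·0.66·0.34·3.44·0.71) = 2.398%.
σ_{10d} = 2.398% × √10 = 7.583%.
z(97.5%) = 1.960.
VaR = 1.960 × 7.583% = 14.863%; on $1,200,000,000 that is $178,356,000.

$178,000,000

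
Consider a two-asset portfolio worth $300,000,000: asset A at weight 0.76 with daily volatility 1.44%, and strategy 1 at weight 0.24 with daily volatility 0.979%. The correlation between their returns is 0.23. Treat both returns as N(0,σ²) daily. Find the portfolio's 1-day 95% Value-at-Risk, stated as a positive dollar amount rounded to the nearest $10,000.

σ_p² = 0.76²·1.44² + 0.24²·0.979² + 2·0.23·0.76·0.24·1.44·0.979 = 1.3712 (%²).
σ_p = √1.3712 = 1.171%.
At 95%, z = 1.645.
VaR = 1.645 × 1.171% = 1.926%; on $300,000,000 that is $5,778,000.

$5,780,000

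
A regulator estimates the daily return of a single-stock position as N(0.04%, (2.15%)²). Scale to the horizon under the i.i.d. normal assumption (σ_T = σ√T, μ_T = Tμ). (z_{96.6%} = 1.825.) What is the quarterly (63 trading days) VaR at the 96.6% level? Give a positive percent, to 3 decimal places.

28.624%

σ_{63d} = 2.15% × √63 = 17.065%; μ_{63d} = 63 × 0.04% = 2.520%.
VaR = −(2.520%) + 1.825 × 17.065% = 28.624%.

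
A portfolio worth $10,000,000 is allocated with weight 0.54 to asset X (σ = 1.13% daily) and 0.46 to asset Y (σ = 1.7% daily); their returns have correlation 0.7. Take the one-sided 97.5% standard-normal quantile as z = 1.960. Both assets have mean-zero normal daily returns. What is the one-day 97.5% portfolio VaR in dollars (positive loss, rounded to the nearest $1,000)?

$252,000

σ_p² = 0.54²·1.13² + 0.46²·1.7² + 2·0.7·0.54·0.46·1.13·1.7 = 1.6519 (%²).
σ_p = √1.6519 = 1.285%.
VaR = 1.960 × 1.285% = 2.519%; on $10,000,000 that is $251,900.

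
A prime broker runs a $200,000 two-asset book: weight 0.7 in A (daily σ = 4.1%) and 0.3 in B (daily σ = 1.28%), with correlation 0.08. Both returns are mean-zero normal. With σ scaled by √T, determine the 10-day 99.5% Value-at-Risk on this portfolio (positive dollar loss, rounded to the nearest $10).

σ_p = √(0.7²·4.1² + 0.3²·1.28² + 2·0.08·0.7·0.3·4.1·1.28) = 2.926%.
σ_{10d} = 2.926% × √10 = 9.253%.
z(99.5%) = 2.576.
VaR = 2.576 × 9.253% = 23.836%; on $200,000 that is $47,672.

$47,670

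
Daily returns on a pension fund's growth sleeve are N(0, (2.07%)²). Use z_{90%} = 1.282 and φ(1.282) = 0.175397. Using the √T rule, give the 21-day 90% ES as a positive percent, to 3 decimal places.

16.638%

σ_{21d} = 2.07% × √21 = 9.486%.
ES multiplier = φ(z)/(1−α) = 0.175397/0.1 = 1.754.
ES = 9.486% × 1.754 = 16.638%.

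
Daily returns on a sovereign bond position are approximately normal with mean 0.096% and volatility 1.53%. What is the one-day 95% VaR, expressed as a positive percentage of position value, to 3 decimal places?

At 95% one-sided, z = 1.645.
VaR = −μ + z·σ = −(0.096%) + 1.645 × 1.53% = 2.421%.

2.421%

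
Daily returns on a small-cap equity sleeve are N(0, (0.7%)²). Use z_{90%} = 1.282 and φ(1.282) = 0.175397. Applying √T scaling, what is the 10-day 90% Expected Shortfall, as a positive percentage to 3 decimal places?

σ_{10d} = 0.7% × √10 = 2.214%.
ES multiplier = φ(z)/(1−α) = 0.175397/0.1 = 1.754.
ES = 2.214% × 1.754 = 3.883%.

3.883%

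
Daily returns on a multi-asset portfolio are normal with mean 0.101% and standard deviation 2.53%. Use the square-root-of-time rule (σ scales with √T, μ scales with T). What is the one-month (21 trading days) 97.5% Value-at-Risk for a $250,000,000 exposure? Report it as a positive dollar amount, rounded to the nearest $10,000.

$51,510,000

At 97.5%, z = 1.960.
σ_{21d} = 2.53% × √21 = 11.594%; μ_{21d} = 21 × 0.101% = 2.121%.
VaR = −(2.121%) + 1.960 × 11.594% = 20.603%.
On $250,000,000: 0.20603 × $250,000,000 = $51,507,500.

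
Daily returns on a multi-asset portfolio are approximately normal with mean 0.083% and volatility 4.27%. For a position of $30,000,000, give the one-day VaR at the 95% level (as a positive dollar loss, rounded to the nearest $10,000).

At 95% one-sided, z = 1.645.
VaR = −μ + z·σ = −(0.083%) + 1.645 × 4.27% = 6.941%.
On $30,000,000: 0.06941 × $30,000,000 = $2,082,300.

$2,080,000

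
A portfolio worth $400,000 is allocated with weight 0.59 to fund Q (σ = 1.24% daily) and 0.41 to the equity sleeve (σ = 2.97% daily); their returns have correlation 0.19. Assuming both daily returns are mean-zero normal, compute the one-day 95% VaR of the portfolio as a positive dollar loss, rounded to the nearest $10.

σ_p² = 0.59²·1.24² + 0.41²·2.97² + 2·0.19·0.59·0.41·1.24·2.97 = 2.3566 (%²).
σ_p = √2.3566 = 1.535%.
At 95%, z = 1.645.
VaR = 1.645 × 1.535% = 2.525%; on $400,000 that is $10,100.

$10,100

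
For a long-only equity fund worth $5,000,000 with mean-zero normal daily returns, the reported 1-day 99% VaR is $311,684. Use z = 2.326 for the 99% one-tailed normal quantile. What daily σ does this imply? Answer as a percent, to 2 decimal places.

2.68%

VaR as a fraction: $311,684 / $5,000,000 = 6.234%.
σ = VaR / z = 6.234% / 2.326 = 2.680%.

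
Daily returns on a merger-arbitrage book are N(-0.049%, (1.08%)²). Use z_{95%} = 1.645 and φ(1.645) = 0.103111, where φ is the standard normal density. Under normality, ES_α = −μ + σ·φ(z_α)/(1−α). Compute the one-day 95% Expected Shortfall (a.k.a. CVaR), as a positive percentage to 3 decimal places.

Tail multiplier: φ(z)/(1−α) = 0.103111 / 0.05 = 2.062.
ES = −(-0.049%) + 1.08% × 2.062 = 2.276%.

2.276%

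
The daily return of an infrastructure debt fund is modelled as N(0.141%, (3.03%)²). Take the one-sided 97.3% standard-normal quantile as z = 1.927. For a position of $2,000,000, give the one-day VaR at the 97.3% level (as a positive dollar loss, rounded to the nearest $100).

$114,000

VaR = −μ + z·σ = −(0.141%) + 1.927 × 3.03% = 5.698%.
On $2,000,000: 0.05698 × $2,000,000 = $113,960.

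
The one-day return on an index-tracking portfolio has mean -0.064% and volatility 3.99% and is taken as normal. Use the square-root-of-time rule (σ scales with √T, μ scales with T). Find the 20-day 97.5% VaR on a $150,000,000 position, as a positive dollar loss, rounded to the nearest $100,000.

At 97.5%, z = 1.960.
σ_{20d} = 3.99% × √20 = 17.844%; μ_{20d} = 20 × -0.064% = -1.280%.
VaR = −(-1.280%) + 1.960 × 17.844% = 36.254%.
On $150,000,000: 0.36254 × $150,000,000 = $54,381,000.

$54,400,000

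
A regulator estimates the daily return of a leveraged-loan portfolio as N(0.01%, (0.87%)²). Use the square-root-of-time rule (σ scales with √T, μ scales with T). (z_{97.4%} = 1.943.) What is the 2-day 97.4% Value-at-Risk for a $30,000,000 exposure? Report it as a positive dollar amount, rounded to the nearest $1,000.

$711,000

σ_{2d} = 0.87% × √2 = 1.230%; μ_{2d} = 2 × 0.01% = 0.020%.
VaR = −(0.020%) + 1.943 × 1.230% = 2.370%.
On $30,000,000: 0.02370 × $30,000,000 = $711,000.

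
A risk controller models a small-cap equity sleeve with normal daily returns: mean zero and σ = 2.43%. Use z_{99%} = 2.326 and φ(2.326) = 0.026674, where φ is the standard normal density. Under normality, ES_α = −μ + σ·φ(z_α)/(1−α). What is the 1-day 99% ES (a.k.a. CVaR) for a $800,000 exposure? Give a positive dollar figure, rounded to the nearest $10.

$51,850

Tail multiplier: φ(z)/(1−α) = 0.026674 / 0.01 = 2.667.
ES = 2.43% × 2.667 = 6.481%.
On $800,000: 0.06481 × $800,000 = $51,848.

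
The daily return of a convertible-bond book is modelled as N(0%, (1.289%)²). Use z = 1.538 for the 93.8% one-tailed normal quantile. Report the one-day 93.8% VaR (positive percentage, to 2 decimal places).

1.98%

VaR = z·σ = 1.538 × 1.289% = 1.982%.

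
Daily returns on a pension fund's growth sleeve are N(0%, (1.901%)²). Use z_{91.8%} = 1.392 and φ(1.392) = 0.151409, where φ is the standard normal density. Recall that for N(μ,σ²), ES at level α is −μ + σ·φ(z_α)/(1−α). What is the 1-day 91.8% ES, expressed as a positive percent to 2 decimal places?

Tail multiplier: φ(z)/(1−α) = 0.151409 / 0.082 = 1.846.
ES = 1.901% × 1.846 = 3.509%.

3.51%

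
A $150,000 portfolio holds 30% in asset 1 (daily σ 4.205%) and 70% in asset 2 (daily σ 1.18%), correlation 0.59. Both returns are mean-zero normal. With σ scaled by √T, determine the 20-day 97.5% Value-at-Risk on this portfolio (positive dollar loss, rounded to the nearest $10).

σ_p = √(0.3²·4.205² + 0.7²·1.18² + 2·0.59·0.3·0.7·4.205·1.18) = 1.872%.
σ_{20d} = 1.872% × √20 = 8.372%.
z(97.5%) = 1.960.
VaR = 1.960 × 8.372% = 16.409%; on $150,000 that is $24,613.

$24,610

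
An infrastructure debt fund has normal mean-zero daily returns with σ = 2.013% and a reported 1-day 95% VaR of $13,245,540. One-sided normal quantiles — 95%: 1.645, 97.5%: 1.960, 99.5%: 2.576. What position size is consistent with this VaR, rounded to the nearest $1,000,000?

VaR as a fraction of value: z·σ = 1.645 × 2.013% = 3.31139%.
Position = $13,245,540 / 0.0331139 = $400,000,000.

$400,000,000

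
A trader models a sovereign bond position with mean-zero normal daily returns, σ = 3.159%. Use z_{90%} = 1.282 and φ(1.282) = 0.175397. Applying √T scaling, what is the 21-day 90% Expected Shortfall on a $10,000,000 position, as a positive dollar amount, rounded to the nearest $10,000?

$2,540,000

σ_{21d} = 3.159% × √21 = 14.476%.
ES multiplier = φ(z)/(1−α) = 0.175397/0.1 = 1.754.
ES = 14.476% × 1.754 = 25.391%; on $10,000,000: $2,539,100.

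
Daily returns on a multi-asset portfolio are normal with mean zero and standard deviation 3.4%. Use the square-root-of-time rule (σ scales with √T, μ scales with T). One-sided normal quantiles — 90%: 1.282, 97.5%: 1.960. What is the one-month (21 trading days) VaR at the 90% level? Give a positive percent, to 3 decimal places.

19.975%

σ_{21d} = 3.4% × √21 = 15.581%.
VaR = 1.282 × 15.581% = 19.975%.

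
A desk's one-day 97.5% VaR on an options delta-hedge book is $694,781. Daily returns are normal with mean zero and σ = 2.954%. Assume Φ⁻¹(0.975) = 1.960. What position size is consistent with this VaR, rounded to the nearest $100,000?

$12,000,000

VaR as a fraction of value: z·σ = 1.960 × 2.954% = 5.78984%.
Position = $694,781 / 0.0578984 = $12,000,003.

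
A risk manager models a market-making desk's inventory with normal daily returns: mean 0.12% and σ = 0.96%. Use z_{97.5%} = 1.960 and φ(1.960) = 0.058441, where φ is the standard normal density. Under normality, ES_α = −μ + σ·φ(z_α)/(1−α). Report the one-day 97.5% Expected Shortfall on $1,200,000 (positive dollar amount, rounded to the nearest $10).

$25,490

Tail multiplier: φ(z)/(1−α) = 0.058441 / 0.025 = 2.338.
ES = −(0.12%) + 0.96% × 2.338 = 2.124%.
On $1,200,000: 0.02124 × $1,200,000 = $25,488.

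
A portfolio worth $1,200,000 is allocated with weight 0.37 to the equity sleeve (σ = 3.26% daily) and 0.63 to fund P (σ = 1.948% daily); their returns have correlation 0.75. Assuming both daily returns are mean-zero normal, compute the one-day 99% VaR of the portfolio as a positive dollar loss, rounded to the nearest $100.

σ_p² = 0.37²·3.26² + 0.63²·1.948² + 2·0.75·0.37·0.63·3.26·1.948 = 5.1815 (%²).
σ_p = √5.1815 = 2.276%.
At 99%, z = 2.326.
VaR = 2.326 × 2.276% = 5.294%; on $1,200,000 that is $63,528.

$63,500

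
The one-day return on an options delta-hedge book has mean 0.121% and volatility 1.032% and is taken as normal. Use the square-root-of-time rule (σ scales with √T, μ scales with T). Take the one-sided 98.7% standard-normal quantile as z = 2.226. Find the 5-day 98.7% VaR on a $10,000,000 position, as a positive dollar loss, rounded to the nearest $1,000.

σ_{5d} = 1.032% × √5 = 2.308%; μ_{5d} = 5 × 0.121% = 0.605%.
VaR = −(0.605%) + 2.226 × 2.308% = 4.533%.
On $10,000,000: 0.04533 × $10,000,000 = $453,300.

$453,000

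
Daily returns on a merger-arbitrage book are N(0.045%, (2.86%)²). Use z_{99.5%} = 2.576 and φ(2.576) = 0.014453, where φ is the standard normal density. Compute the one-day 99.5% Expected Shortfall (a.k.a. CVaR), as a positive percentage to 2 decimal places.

8.22%

Tail multiplier: φ(z)/(1−α) = 0.014453 / 0.005 = 2.891.
ES = −(0.045%) + 2.86% × 2.891 = 8.223%.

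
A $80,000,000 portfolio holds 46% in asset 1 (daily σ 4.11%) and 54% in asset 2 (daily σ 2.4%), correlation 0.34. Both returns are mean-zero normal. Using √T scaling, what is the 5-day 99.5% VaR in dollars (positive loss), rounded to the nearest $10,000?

$12,120,000

σ_p = √(0.46²·4.11² + 0.54²·2.4² + 2·0.34·0.46·0.54·4.11·2.4) = 2.631%.
σ_{5d} = 2.631% × √5 = 5.883%.
z(99.5%) = 2.576.
VaR = 2.576 × 5.883% = 15.155%; on $80,000,000 that is $12,124,000.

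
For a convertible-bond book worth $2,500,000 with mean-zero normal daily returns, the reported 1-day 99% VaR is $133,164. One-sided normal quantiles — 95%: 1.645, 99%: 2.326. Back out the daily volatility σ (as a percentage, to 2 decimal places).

VaR as a fraction: $133,164 / $2,500,000 = 5.327%.
σ = VaR / z = 5.327% / 2.326 = 2.290%.

2.29%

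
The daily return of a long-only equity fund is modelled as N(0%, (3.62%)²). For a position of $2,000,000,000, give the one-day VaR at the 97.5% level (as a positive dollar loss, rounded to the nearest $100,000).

At 97.5% one-sided, z = 1.960.
VaR = z·σ = 1.960 × 3.62% = 7.095%.
On $2,000,000,000: 0.07095 × $2,000,000,000 = $141,900,000.

$141,900,000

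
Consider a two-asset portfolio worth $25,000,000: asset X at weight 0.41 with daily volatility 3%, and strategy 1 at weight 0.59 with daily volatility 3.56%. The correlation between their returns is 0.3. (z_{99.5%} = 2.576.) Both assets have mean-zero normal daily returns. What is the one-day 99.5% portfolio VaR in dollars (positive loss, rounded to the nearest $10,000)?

σ_p² = 0.41²·3² + 0.59²·3.56² + 2·0.3·0.41·0.59·3·3.56 = 7.4747 (%²).
σ_p = √7.4747 = 2.734%.
VaR = 2.576 × 2.734% = 7.043%; on $25,000,000 that is $1,760,750.

$1,760,000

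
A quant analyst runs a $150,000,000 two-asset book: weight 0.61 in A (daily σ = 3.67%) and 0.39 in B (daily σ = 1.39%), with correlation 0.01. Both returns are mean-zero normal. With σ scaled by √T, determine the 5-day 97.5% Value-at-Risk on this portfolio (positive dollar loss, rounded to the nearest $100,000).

σ_p = √(0.61²·3.67² + 0.39²·1.39² + 2·0.01·0.61·0.39·3.67·1.39) = 2.309%.
σ_{5d} = 2.309% × √5 = 5.163%.
z(97.5%) = 1.960.
VaR = 1.960 × 5.163% = 10.119%; on $150,000,000 that is $15,178,500.

$15,200,000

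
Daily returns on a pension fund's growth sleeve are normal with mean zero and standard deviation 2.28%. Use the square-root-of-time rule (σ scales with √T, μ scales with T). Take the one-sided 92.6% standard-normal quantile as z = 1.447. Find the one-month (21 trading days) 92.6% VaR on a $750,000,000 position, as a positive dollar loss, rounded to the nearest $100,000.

$113,400,000

σ_{21d} = 2.28% × √21 = 10.448%.
VaR = 1.447 × 10.448% = 15.118%.
On $750,000,000: 0.15118 × $750,000,000 = $113,385,000.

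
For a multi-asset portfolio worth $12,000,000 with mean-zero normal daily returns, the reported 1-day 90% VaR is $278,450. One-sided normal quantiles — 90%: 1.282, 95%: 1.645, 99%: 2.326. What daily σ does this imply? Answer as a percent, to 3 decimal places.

1.810%

VaR as a fraction: $278,450 / $12,000,000 = 2.320%.
σ = VaR / z = 2.320% / 1.282 = 1.810%.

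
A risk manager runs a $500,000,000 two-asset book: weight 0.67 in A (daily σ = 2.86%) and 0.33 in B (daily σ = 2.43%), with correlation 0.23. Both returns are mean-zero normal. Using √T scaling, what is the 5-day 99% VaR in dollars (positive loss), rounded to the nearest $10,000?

σ_p = √(0.67²·2.86² + 0.33²·2.43² + 2·0.23·0.67·0.33·2.86·2.43) = 2.241%.
σ_{5d} = 2.241% × √5 = 5.011%.
z(99%) = 2.326.
VaR = 2.326 × 5.011% = 11.656%; on $500,000,000 that is $58,280,000.

$58,280,000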